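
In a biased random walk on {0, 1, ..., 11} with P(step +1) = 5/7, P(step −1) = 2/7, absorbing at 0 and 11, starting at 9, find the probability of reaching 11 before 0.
P(hit 11 before 0) = (1 − (2/5)^9) / (1 − (2/5)^11) = 16271775/16275359

Let u_k denote P(reach 11 before 0 | start at k). Boundary: u_0 = 0, u_11 = 1. Recurrence: u_k = 5/7·u_{k+1} + 2/7·u_{k-1} for 1 ≤ k ≤ 10. Try u_k = A + B·r^k with r = q/p = (2/7)/(5/7) = 2/5. Substitution satisfies the recurrence; boundary conditions give:
  u_k = (1 − r^k) / (1 − r^N) = (1 − (2/5)^9) / (1 − (2/5)^11) = 16271775/16275359.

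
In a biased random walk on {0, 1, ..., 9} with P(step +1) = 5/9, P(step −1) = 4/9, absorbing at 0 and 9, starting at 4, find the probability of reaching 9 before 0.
P(hit 9 before 0) = (1 − (4/5)^4) / (1 − (4/5)^9) = 1153125/1690981

Let u_k denote P(reach 9 before 0 | start at k). Boundary: u_0 = 0, u_9 = 1. Recurrence: u_k = 5/9·u_{k+1} + 4/9·u_{k-1} for 1 ≤ k ≤ 8. Try u_k = A + B·r^k with r = q/p = (4/9)/(5/9) = 4/5. Substitution satisfies the recurrence; boundary conditions give:
  u_k = (1 − r^k) / (1 − r^N) = (1 − (4/5)^4) / (1 − (4/5)^9) = 1153125/1690981.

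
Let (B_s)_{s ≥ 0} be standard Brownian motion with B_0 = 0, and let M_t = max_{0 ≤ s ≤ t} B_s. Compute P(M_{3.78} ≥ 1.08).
P(M_{3.78} ≥ 1.08) = 2·P(B_{3.78} ≥ 1.08) = 2(1 − Φ(1.08/√3.78)) ≈ 0.5786

By the reflection principle for Brownian motion, P(M_t ≥ a) = 2 · P(B_t ≥ a) for a ≥ 0. Since B_t ~ N(0, t), P(B_t ≥ 1.08) = 1 − Φ(1.08/√t) = 1 − Φ(1.08/√3.78) = 1 − Φ(0.5555). So
  P(M_{3.78} ≥ 1.08) = 2(1 − Φ(0.5555)) ≈ 0.5786.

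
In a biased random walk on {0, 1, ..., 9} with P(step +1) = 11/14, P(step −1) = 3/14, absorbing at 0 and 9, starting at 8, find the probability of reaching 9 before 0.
P(hit 9 before 0) = (1 − (3/11)^8) / (1 − (3/11)^9) = 294734440/294741001

Let u_k denote P(reach 9 before 0 | start at k). Boundary: u_0 = 0, u_9 = 1. Recurrence: u_k = 11/14·u_{k+1} + 3/14·u_{k-1} for 1 ≤ k ≤ 8. Try u_k = A + B·r^k with r = q/p = (3/14)/(11/14) = 3/11. Substitution satisfies the recurrence; boundary conditions give:
  u_k = (1 − r^k) / (1 − r^N) = (1 − (3/11)^8) / (1 − (3/11)^9) = 294734440/294741001.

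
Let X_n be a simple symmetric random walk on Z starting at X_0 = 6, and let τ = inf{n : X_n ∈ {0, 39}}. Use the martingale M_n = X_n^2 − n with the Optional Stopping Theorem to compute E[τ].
E[τ] = 198

M_n = X_n^2 − n is a martingale (since E[X_{n+1}^2 | F_n] = X_n^2 + 1). By OST (τ has finite mean in a bounded region), E[M_τ] = E[M_0] = X_0^2 − 0 = 6^2 = 36. Also E[M_τ] = E[X_τ^2] − E[τ]. The walk exits at 0 or 39, with P(hit 39 first) = 6/39, so E[X_τ^2] = 39^2 · 6/39 + 0 = 234. Thus E[τ] = E[X_τ^2] − E[M_τ] = 234 − 36 = 198 = 6(39 − 6) = 198.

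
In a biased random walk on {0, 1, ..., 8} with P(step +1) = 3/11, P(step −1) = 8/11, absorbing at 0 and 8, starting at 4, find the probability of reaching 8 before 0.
P(hit 8 before 0) = (1 − (8/3)^4) / (1 − (8/3)^8) = 81/4177

Let u_k denote P(reach 8 before 0 | start at k). Boundary: u_0 = 0, u_8 = 1. Recurrence: u_k = 3/11·u_{k+1} + 8/11·u_{k-1} for 1 ≤ k ≤ 7. Try u_k = A + B·r^k with r = q/p = (8/11)/(3/11) = 8/3. Substitution satisfies the recurrence; boundary conditions give:
  u_k = (1 − r^k) / (1 − r^N) = (1 − (8/3)^4) / (1 − (8/3)^8) = 81/4177.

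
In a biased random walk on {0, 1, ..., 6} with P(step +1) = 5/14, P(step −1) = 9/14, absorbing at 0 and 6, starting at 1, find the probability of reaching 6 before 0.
P(hit 6 before 0) = (1 − (9/5)^1) / (1 − (9/5)^6) = 3125/128954

Let u_k denote P(reach 6 before 0 | start at k). Boundary: u_0 = 0, u_6 = 1. Recurrence: u_k = 5/14·u_{k+1} + 9/14·u_{k-1} for 1 ≤ k ≤ 5. Try u_k = A + B·r^k with r = q/p = (9/14)/(5/14) = 9/5. Substitution satisfies the recurrence; boundary conditions give:
  u_k = (1 − r^k) / (1 − r^N) = (1 − (9/5)^1) / (1 − (9/5)^6) = 3125/128954.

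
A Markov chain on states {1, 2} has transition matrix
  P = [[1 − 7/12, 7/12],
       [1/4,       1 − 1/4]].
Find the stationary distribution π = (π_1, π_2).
π_1 = 3/10, π_2 = 7/10

Solve πP = π with π_1 + π_2 = 1. From πP = π: π_1 · (1 − 7/12) + π_2 · 1/4 = π_1 ⇒ π_2 · 1/4 = π_1 · 7/12 ⇒ π_2/π_1 = (7/12)/(1/4) = 7/3. Together with π_1 + π_2 = 1:
  π_1 = (1/4)/(7/12 + 1/4) = (1/4)/(5/6) = 3/10,
  π_2 = (7/12)/(7/12 + 1/4) = (7/12)/(5/6) = 7/10.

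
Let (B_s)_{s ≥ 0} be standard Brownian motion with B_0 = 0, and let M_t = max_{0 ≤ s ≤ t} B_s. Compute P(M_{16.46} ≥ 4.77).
P(M_{16.46} ≥ 4.77) = 2·P(B_{16.46} ≥ 4.77) = 2(1 − Φ(4.77/√16.46)) ≈ 0.2397

By the reflection principle for Brownian motion, P(M_t ≥ a) = 2 · P(B_t ≥ a) for a ≥ 0. Since B_t ~ N(0, t), P(B_t ≥ 4.77) = 1 − Φ(4.77/√t) = 1 − Φ(4.77/√16.46) = 1 − Φ(1.1757). So
  P(M_{16.46} ≥ 4.77) = 2(1 − Φ(1.1757)) ≈ 0.2397.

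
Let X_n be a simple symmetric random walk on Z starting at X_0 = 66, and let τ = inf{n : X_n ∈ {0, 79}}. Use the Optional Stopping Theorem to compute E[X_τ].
E[X_τ] = 66

X_n is a martingale and τ is a bounded-mean stopping time (indeed τ is finite a.s. with bounded expectation since the walk is in a bounded region). By the OST, E[X_τ] = E[X_0] = 66. Equivalently: E[X_τ] = 79 · P(hit 79 first) + 0 · P(hit 0 first) = 79 · (66/79) = 66.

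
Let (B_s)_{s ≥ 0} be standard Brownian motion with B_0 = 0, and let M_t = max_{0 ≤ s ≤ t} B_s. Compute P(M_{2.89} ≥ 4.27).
P(M_{2.89} ≥ 4.27) = 2·P(B_{2.89} ≥ 4.27) = 2(1 − Φ(4.27/√2.89)) ≈ 0.0120

By the reflection principle for Brownian motion, P(M_t ≥ a) = 2 · P(B_t ≥ a) for a ≥ 0. Since B_t ~ N(0, t), P(B_t ≥ 4.27) = 1 − Φ(4.27/√t) = 1 − Φ(4.27/√2.89) = 1 − Φ(2.5118). So
  P(M_{2.89} ≥ 4.27) = 2(1 − Φ(2.5118)) ≈ 0.0120.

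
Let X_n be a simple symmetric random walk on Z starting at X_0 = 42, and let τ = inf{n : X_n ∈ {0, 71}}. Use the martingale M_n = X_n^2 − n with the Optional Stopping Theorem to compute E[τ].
E[τ] = 1218

M_n = X_n^2 − n is a martingale (since E[X_{n+1}^2 | F_n] = X_n^2 + 1). By OST (τ has finite mean in a bounded region), E[M_τ] = E[M_0] = X_0^2 − 0 = 42^2 = 1764. Also E[M_τ] = E[X_τ^2] − E[τ]. The walk exits at 0 or 71, with P(hit 71 first) = 42/71, so E[X_τ^2] = 71^2 · 42/71 + 0 = 2982. Thus E[τ] = E[X_τ^2] − E[M_τ] = 2982 − 1764 = 1218 = 42(71 − 42) = 1218.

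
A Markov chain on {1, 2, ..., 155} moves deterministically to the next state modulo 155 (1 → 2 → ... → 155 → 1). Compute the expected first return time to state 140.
E[T_140 | X_0 = 140] = 155

The chain cycles deterministically, so starting at state 140 it returns in exactly 155 steps. Equivalently, the stationary distribution is uniform π_j = 1/155 for every state j, so by Kac's formula E[T_140] = 1/π_140 = 155.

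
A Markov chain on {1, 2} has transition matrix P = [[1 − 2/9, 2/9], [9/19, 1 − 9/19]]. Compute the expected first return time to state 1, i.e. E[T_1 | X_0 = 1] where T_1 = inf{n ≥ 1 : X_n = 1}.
E[T_1 | X_0 = 1] = 1/π_1 = 119/81

For an irreducible recurrent Markov chain with stationary distribution π, E[T_i | X_0 = i] = 1/π_i (Kac's formula). Here π_1 = (9/19)/(2/9 + 9/19) = (9/19)/(119/171) = 81/119, so E[T_1 | X_0 = 1] = 1/π_1 = (2/9 + 9/19)/(9/19) = (119/171)/(9/19) = 119/81.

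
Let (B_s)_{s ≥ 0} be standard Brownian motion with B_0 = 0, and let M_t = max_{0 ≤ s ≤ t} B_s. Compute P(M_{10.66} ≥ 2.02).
P(M_{10.66} ≥ 2.02) = 2·P(B_{10.66} ≥ 2.02) = 2(1 − Φ(2.02/√10.66)) ≈ 0.5361

By the reflection principle for Brownian motion, P(M_t ≥ a) = 2 · P(B_t ≥ a) for a ≥ 0. Since B_t ~ N(0, t), P(B_t ≥ 2.02) = 1 − Φ(2.02/√t) = 1 − Φ(2.02/√10.66) = 1 − Φ(0.6187). So
  P(M_{10.66} ≥ 2.02) = 2(1 − Φ(0.6187)) ≈ 0.5361.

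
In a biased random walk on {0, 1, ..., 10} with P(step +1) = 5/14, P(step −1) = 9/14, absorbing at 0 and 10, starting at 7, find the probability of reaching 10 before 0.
P(hit 10 before 0) = (1 − (9/5)^7) / (1 − (9/5)^10) = 147026375/869254694

Let u_k denote P(reach 10 before 0 | start at k). Boundary: u_0 = 0, u_10 = 1. Recurrence: u_k = 5/14·u_{k+1} + 9/14·u_{k-1} for 1 ≤ k ≤ 9. Try u_k = A + B·r^k with r = q/p = (9/14)/(5/14) = 9/5. Substitution satisfies the recurrence; boundary conditions give:
  u_k = (1 − r^k) / (1 − r^N) = (1 − (9/5)^7) / (1 − (9/5)^10) = 147026375/869254694.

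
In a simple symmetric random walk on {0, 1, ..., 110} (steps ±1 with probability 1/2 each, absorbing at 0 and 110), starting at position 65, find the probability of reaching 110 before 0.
P(hit 110 before 0) = 65/110 = 13/22

Let u_k = P(hit 110 before 0 | start at k). Then u_0 = 0, u_110 = 1, and u_k = u_{k-1}/2 + u_{k+1}/2 for 1 ≤ k ≤ 109. This harmonic recurrence is solved by u_k = k/110, giving u_65 = 65/110 = 13/22.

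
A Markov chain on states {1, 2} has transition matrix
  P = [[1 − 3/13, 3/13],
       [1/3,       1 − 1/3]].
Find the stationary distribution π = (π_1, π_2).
π_1 = 13/22, π_2 = 9/22

Solve πP = π with π_1 + π_2 = 1. From πP = π: π_1 · (1 − 3/13) + π_2 · 1/3 = π_1 ⇒ π_2 · 1/3 = π_1 · 3/13 ⇒ π_2/π_1 = (3/13)/(1/3) = 9/13. Together with π_1 + π_2 = 1:
  π_1 = (1/3)/(3/13 + 1/3) = (1/3)/(22/39) = 13/22,
  π_2 = (3/13)/(3/13 + 1/3) = (3/13)/(22/39) = 9/22.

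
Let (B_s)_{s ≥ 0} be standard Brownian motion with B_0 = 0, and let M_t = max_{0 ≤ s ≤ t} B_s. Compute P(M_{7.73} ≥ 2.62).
P(M_{7.73} ≥ 2.62) = 2·P(B_{7.73} ≥ 2.62) = 2(1 − Φ(2.62/√7.73)) ≈ 0.3460

By the reflection principle for Brownian motion, P(M_t ≥ a) = 2 · P(B_t ≥ a) for a ≥ 0. Since B_t ~ N(0, t), P(B_t ≥ 2.62) = 1 − Φ(2.62/√t) = 1 − Φ(2.62/√7.73) = 1 − Φ(0.9423). So
  P(M_{7.73} ≥ 2.62) = 2(1 − Φ(0.9423)) ≈ 0.3460.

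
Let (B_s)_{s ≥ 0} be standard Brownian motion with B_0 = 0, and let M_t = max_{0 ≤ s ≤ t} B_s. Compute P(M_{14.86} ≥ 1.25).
P(M_{14.86} ≥ 1.25) = 2·P(B_{14.86} ≥ 1.25) = 2(1 − Φ(1.25/√14.86)) ≈ 0.7457

By the reflection principle for Brownian motion, P(M_t ≥ a) = 2 · P(B_t ≥ a) for a ≥ 0. Since B_t ~ N(0, t), P(B_t ≥ 1.25) = 1 − Φ(1.25/√t) = 1 − Φ(1.25/√14.86) = 1 − Φ(0.3243). So
  P(M_{14.86} ≥ 1.25) = 2(1 − Φ(0.3243)) ≈ 0.7457.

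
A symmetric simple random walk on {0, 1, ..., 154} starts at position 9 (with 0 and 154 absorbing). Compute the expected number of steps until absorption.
E[τ | X_0 = 9] = 1305

Let v_k = E[τ | X_0 = k]. Boundary: v_0 = v_154 = 0. Recurrence: v_k = 1 + (v_{k-1} + v_{k+1})/2 for 1 ≤ k ≤ 153. The particular solution to v_k − (v_{k-1} + v_{k+1})/2 = 1 is v_k = −k^2. Adding homogeneous solution A + B k and matching boundaries gives v_k = k (154 − k). Substituting k = 9: v_9 = 9 · 145 = 1305.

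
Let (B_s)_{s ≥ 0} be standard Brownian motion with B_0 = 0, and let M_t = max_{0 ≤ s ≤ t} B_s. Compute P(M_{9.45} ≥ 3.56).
P(M_{9.45} ≥ 3.56) = 2·P(B_{9.45} ≥ 3.56) = 2(1 − Φ(3.56/√9.45)) ≈ 0.2468

By the reflection principle for Brownian motion, P(M_t ≥ a) = 2 · P(B_t ≥ a) for a ≥ 0. Since B_t ~ N(0, t), P(B_t ≥ 3.56) = 1 − Φ(3.56/√t) = 1 − Φ(3.56/√9.45) = 1 − Φ(1.1581). So
  P(M_{9.45} ≥ 3.56) = 2(1 − Φ(1.1581)) ≈ 0.2468.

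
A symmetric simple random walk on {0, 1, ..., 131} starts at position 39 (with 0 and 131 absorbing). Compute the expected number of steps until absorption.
E[τ | X_0 = 39] = 3588

Let v_k = E[τ | X_0 = k]. Boundary: v_0 = v_131 = 0. Recurrence: v_k = 1 + (v_{k-1} + v_{k+1})/2 for 1 ≤ k ≤ 130. The particular solution to v_k − (v_{k-1} + v_{k+1})/2 = 1 is v_k = −k^2. Adding homogeneous solution A + B k and matching boundaries gives v_k = k (131 − k). Substituting k = 39: v_39 = 39 · 92 = 3588.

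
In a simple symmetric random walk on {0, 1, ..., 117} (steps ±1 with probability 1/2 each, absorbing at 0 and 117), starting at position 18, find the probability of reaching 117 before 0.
P(hit 117 before 0) = 18/117 = 2/13

Let u_k = P(hit 117 before 0 | start at k). Then u_0 = 0, u_117 = 1, and u_k = u_{k-1}/2 + u_{k+1}/2 for 1 ≤ k ≤ 116. This harmonic recurrence is solved by u_k = k/117, giving u_18 = 18/117 = 2/13.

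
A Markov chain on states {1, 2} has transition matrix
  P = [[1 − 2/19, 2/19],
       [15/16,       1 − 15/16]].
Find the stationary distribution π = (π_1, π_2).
π_1 = 285/317, π_2 = 32/317

Solve πP = π with π_1 + π_2 = 1. From πP = π: π_1 · (1 − 2/19) + π_2 · 15/16 = π_1 ⇒ π_2 · 15/16 = π_1 · 2/19 ⇒ π_2/π_1 = (2/19)/(15/16) = 32/285. Together with π_1 + π_2 = 1:
  π_1 = (15/16)/(2/19 + 15/16) = (15/16)/(317/304) = 285/317,
  π_2 = (2/19)/(2/19 + 15/16) = (2/19)/(317/304) = 32/317.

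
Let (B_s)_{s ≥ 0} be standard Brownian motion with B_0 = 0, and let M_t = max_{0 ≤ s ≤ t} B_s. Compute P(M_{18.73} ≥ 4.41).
P(M_{18.73} ≥ 4.41) = 2·P(B_{18.73} ≥ 4.41) = 2(1 − Φ(4.41/√18.73)) ≈ 0.3082

By the reflection principle for Brownian motion, P(M_t ≥ a) = 2 · P(B_t ≥ a) for a ≥ 0. Since B_t ~ N(0, t), P(B_t ≥ 4.41) = 1 − Φ(4.41/√t) = 1 − Φ(4.41/√18.73) = 1 − Φ(1.0190). So
  P(M_{18.73} ≥ 4.41) = 2(1 − Φ(1.0190)) ≈ 0.3082.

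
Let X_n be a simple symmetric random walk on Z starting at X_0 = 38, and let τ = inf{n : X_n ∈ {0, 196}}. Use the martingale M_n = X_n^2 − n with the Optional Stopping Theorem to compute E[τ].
E[τ] = 6004

M_n = X_n^2 − n is a martingale (since E[X_{n+1}^2 | F_n] = X_n^2 + 1). By OST (τ has finite mean in a bounded region), E[M_τ] = E[M_0] = X_0^2 − 0 = 38^2 = 1444. Also E[M_τ] = E[X_τ^2] − E[τ]. The walk exits at 0 or 196, with P(hit 196 first) = 38/196, so E[X_τ^2] = 196^2 · 38/196 + 0 = 7448. Thus E[τ] = E[X_τ^2] − E[M_τ] = 7448 − 1444 = 6004 = 38(196 − 38) = 6004.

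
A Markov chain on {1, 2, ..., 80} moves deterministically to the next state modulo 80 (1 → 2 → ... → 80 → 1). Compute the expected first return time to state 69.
E[T_69 | X_0 = 69] = 80

The chain cycles deterministically, so starting at state 69 it returns in exactly 80 steps. Equivalently, the stationary distribution is uniform π_j = 1/80 for every state j, so by Kac's formula E[T_69] = 1/π_69 = 80.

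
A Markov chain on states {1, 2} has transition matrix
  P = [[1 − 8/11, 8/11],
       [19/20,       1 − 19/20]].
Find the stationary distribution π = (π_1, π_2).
π_1 = 209/369, π_2 = 160/369

Solve πP = π with π_1 + π_2 = 1. From πP = π: π_1 · (1 − 8/11) + π_2 · 19/20 = π_1 ⇒ π_2 · 19/20 = π_1 · 8/11 ⇒ π_2/π_1 = (8/11)/(19/20) = 160/209. Together with π_1 + π_2 = 1:
  π_1 = (19/20)/(8/11 + 19/20) = (19/20)/(369/220) = 209/369,
  π_2 = (8/11)/(8/11 + 19/20) = (8/11)/(369/220) = 160/369.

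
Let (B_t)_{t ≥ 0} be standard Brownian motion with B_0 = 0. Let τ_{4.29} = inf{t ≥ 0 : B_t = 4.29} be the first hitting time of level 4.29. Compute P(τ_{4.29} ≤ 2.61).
P(τ_{4.29} ≤ 2.61) = 2(1 − Φ(4.29/√2.61)) = 2(1 − Φ(2.6554)) ≈ 0.0079

By the reflection principle for standard BM, P(τ_b ≤ t) = 2 · P(B_t ≥ b). Since B_t ~ N(0, t), P(B_t ≥ 4.29) = 1 − Φ(4.29/√t) = 1 − Φ(4.29/√2.61) = 1 − Φ(2.6554) ≈ 0.00396. Doubling: P(τ_{4.29} ≤ 2.61) ≈ 2 · 0.00396 = 0.00792 ≈ 0.0079.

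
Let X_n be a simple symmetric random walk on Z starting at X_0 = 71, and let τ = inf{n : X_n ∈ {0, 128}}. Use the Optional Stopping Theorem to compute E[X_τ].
E[X_τ] = 71

X_n is a martingale and τ is a bounded-mean stopping time (indeed τ is finite a.s. with bounded expectation since the walk is in a bounded region). By the OST, E[X_τ] = E[X_0] = 71. Equivalently: E[X_τ] = 128 · P(hit 128 first) + 0 · P(hit 0 first) = 128 · (71/128) = 71.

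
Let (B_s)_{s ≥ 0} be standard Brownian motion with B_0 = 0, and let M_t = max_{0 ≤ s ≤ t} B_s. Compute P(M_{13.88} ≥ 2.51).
P(M_{13.88} ≥ 2.51) = 2·P(B_{13.88} ≥ 2.51) = 2(1 − Φ(2.51/√13.88)) ≈ 0.5005

By the reflection principle for Brownian motion, P(M_t ≥ a) = 2 · P(B_t ≥ a) for a ≥ 0. Since B_t ~ N(0, t), P(B_t ≥ 2.51) = 1 − Φ(2.51/√t) = 1 − Φ(2.51/√13.88) = 1 − Φ(0.6737). So
  P(M_{13.88} ≥ 2.51) = 2(1 − Φ(0.6737)) ≈ 0.5005.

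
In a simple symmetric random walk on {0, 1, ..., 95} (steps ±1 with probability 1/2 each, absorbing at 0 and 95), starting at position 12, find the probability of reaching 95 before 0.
P(hit 95 before 0) = 12/95

Let u_k = P(hit 95 before 0 | start at k). Then u_0 = 0, u_95 = 1, and u_k = u_{k-1}/2 + u_{k+1}/2 for 1 ≤ k ≤ 94. This harmonic recurrence is solved by u_k = k/95, giving u_12 = 12/95.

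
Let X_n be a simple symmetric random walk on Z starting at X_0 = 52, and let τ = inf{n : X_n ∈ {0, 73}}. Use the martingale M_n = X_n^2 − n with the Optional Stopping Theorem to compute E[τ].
E[τ] = 1092

M_n = X_n^2 − n is a martingale (since E[X_{n+1}^2 | F_n] = X_n^2 + 1). By OST (τ has finite mean in a bounded region), E[M_τ] = E[M_0] = X_0^2 − 0 = 52^2 = 2704. Also E[M_τ] = E[X_τ^2] − E[τ]. The walk exits at 0 or 73, with P(hit 73 first) = 52/73, so E[X_τ^2] = 73^2 · 52/73 + 0 = 3796. Thus E[τ] = E[X_τ^2] − E[M_τ] = 3796 − 2704 = 1092 = 52(73 − 52) = 1092.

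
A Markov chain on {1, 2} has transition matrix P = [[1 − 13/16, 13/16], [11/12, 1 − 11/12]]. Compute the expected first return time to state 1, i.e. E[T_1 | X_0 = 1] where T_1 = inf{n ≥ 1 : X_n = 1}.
E[T_1 | X_0 = 1] = 1/π_1 = 83/44

For an irreducible recurrent Markov chain with stationary distribution π, E[T_i | X_0 = i] = 1/π_i (Kac's formula). Here π_1 = (11/12)/(13/16 + 11/12) = (11/12)/(83/48) = 44/83, so E[T_1 | X_0 = 1] = 1/π_1 = (13/16 + 11/12)/(11/12) = (83/48)/(11/12) = 83/44.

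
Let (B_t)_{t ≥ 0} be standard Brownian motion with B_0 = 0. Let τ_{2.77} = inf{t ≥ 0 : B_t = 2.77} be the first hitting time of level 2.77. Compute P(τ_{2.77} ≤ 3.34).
P(τ_{2.77} ≤ 3.34) = 2(1 − Φ(2.77/√3.34)) = 2(1 − Φ(1.5157)) ≈ 0.1296

By the reflection principle for standard BM, P(τ_b ≤ t) = 2 · P(B_t ≥ b). Since B_t ~ N(0, t), P(B_t ≥ 2.77) = 1 − Φ(2.77/√t) = 1 − Φ(2.77/√3.34) = 1 − Φ(1.5157) ≈ 0.06480. Doubling: P(τ_{2.77} ≤ 3.34) ≈ 2 · 0.06480 = 0.12960 ≈ 0.1296.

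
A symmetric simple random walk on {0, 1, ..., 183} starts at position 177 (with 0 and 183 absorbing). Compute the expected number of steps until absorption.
E[τ | X_0 = 177] = 1062

Let v_k = E[τ | X_0 = k]. Boundary: v_0 = v_183 = 0. Recurrence: v_k = 1 + (v_{k-1} + v_{k+1})/2 for 1 ≤ k ≤ 182. The particular solution to v_k − (v_{k-1} + v_{k+1})/2 = 1 is v_k = −k^2. Adding homogeneous solution A + B k and matching boundaries gives v_k = k (183 − k). Substituting k = 177: v_177 = 177 · 6 = 1062.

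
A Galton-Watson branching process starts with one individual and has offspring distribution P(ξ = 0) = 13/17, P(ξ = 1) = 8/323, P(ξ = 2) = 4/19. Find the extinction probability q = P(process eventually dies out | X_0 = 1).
q = 1

Mean offspring μ = 0·13/17 + 1·8/323 + 2·4/19 = 144/323 ≤ 1. For μ ≤ 1 with offspring not concentrated at 1, the Galton-Watson process goes extinct almost surely, so q = 1.
(Algebraic check: The pgf is f(s) = 13/17 + 8/323·s + 4/19·s². The extinction probability q is the smallest fixed point of f in [0, 1]. Setting s = f(s):
  4/19·s² + (8/323 − 1)·s + 13/17 = 0
  4/19·s² − (13/17 + 4/19)·s + 13/17 = 0
which factors as (s − 1)·(4/19·s − 13/17) = 0, giving roots s = 1 and s = (13/17)/(4/19) = 247/68. Since 247/68 ≥ 1, the smallest root in [0, 1] is s = 1.)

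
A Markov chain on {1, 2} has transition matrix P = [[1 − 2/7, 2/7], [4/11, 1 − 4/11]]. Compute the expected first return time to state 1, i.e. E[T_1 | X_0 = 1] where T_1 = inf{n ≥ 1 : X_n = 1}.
E[T_1 | X_0 = 1] = 1/π_1 = 25/14

For an irreducible recurrent Markov chain with stationary distribution π, E[T_i | X_0 = i] = 1/π_i (Kac's formula). Here π_1 = (4/11)/(2/7 + 4/11) = (4/11)/(50/77) = 14/25, so E[T_1 | X_0 = 1] = 1/π_1 = (2/7 + 4/11)/(4/11) = (50/77)/(4/11) = 25/14.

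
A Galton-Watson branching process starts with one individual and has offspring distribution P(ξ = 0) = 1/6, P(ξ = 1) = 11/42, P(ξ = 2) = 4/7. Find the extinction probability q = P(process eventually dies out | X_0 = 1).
q = 7/24

The pgf is f(s) = 1/6 + 11/42·s + 4/7·s². The extinction probability q is the smallest fixed point of f in [0, 1]. Setting s = f(s):
  4/7·s² + (11/42 − 1)·s + 1/6 = 0
  4/7·s² − (1/6 + 4/7)·s + 1/6 = 0
which factors as (s − 1)·(4/7·s − 1/6) = 0, giving roots s = 1 and s = (1/6)/(4/7) = 7/24.
Mean offspring μ = 11/42 + 2·4/7 = 59/42 > 1 (supercritical), so q < 1. The extinction probability is the smaller root: q = (1/6)/(4/7) = 7/24.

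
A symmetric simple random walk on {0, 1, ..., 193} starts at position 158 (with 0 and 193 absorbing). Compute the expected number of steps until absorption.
E[τ | X_0 = 158] = 5530

Let v_k = E[τ | X_0 = k]. Boundary: v_0 = v_193 = 0. Recurrence: v_k = 1 + (v_{k-1} + v_{k+1})/2 for 1 ≤ k ≤ 192. The particular solution to v_k − (v_{k-1} + v_{k+1})/2 = 1 is v_k = −k^2. Adding homogeneous solution A + B k and matching boundaries gives v_k = k (193 − k). Substituting k = 158: v_158 = 158 · 35 = 5530.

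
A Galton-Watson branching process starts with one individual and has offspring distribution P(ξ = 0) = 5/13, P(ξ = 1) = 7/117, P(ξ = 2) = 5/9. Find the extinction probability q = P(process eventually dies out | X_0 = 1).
q = 9/13

The pgf is f(s) = 5/13 + 7/117·s + 5/9·s². The extinction probability q is the smallest fixed point of f in [0, 1]. Setting s = f(s):
  5/9·s² + (7/117 − 1)·s + 5/13 = 0
  5/9·s² − (5/13 + 5/9)·s + 5/13 = 0
which factors as (s − 1)·(5/9·s − 5/13) = 0, giving roots s = 1 and s = (5/13)/(5/9) = 9/13.
Mean offspring μ = 7/117 + 2·5/9 = 137/117 > 1 (supercritical), so q < 1. The extinction probability is the smaller root: q = (5/13)/(5/9) = 9/13.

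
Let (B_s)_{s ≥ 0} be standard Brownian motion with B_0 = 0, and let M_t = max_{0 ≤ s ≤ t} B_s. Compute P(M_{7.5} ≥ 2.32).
P(M_{7.5} ≥ 2.32) = 2·P(B_{7.5} ≥ 2.32) = 2(1 − Φ(2.32/√7.5)) ≈ 0.3969

By the reflection principle for Brownian motion, P(M_t ≥ a) = 2 · P(B_t ≥ a) for a ≥ 0. Since B_t ~ N(0, t), P(B_t ≥ 2.32) = 1 − Φ(2.32/√t) = 1 − Φ(2.32/√7.5) = 1 − Φ(0.8471). So
  P(M_{7.5} ≥ 2.32) = 2(1 − Φ(0.8471)) ≈ 0.3969.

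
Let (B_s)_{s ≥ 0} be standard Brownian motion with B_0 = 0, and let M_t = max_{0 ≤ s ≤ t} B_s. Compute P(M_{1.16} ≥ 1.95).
P(M_{1.16} ≥ 1.95) = 2·P(B_{1.16} ≥ 1.95) = 2(1 − Φ(1.95/√1.16)) ≈ 0.0702

By the reflection principle for Brownian motion, P(M_t ≥ a) = 2 · P(B_t ≥ a) for a ≥ 0. Since B_t ~ N(0, t), P(B_t ≥ 1.95) = 1 − Φ(1.95/√t) = 1 − Φ(1.95/√1.16) = 1 − Φ(1.8105). So
  P(M_{1.16} ≥ 1.95) = 2(1 − Φ(1.8105)) ≈ 0.0702.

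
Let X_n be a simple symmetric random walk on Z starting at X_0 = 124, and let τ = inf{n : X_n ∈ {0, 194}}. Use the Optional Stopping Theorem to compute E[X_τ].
E[X_τ] = 124

X_n is a martingale and τ is a bounded-mean stopping time (indeed τ is finite a.s. with bounded expectation since the walk is in a bounded region). By the OST, E[X_τ] = E[X_0] = 124. Equivalently: E[X_τ] = 194 · P(hit 194 first) + 0 · P(hit 0 first) = 194 · (124/194) = 124.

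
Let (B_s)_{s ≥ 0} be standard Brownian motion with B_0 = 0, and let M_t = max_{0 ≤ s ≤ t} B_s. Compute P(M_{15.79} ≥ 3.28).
P(M_{15.79} ≥ 3.28) = 2·P(B_{15.79} ≥ 3.28) = 2(1 − Φ(3.28/√15.79)) ≈ 0.4091

By the reflection principle for Brownian motion, P(M_t ≥ a) = 2 · P(B_t ≥ a) for a ≥ 0. Since B_t ~ N(0, t), P(B_t ≥ 3.28) = 1 − Φ(3.28/√t) = 1 − Φ(3.28/√15.79) = 1 − Φ(0.8254). So
  P(M_{15.79} ≥ 3.28) = 2(1 − Φ(0.8254)) ≈ 0.4091.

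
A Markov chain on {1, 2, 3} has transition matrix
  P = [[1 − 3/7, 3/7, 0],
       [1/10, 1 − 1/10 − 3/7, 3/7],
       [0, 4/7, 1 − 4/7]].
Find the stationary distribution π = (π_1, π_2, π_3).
π = (2/17, 60/119, 45/119)

This is a birth-death chain on three states, which satisfies detailed balance: π_1 · P_{12} = π_2 · P_{21} and π_2 · P_{23} = π_3 · P_{32}.
From π_1 · 3/7 = π_2 · 1/10: π_2/π_1 = (3/7)/(1/10) = 30/7.
From π_2 · 3/7 = π_3 · 4/7: π_3/π_2 = (3/7)/(4/7) = 3/4.
Take π_1 proportional to 1; then unnormalized π = (1, 30/7, 45/14). Normalize by dividing by the sum 17/2:
  π = (2/17, 60/119, 45/119).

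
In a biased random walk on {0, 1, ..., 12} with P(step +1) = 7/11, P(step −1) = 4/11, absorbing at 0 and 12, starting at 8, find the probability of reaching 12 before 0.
P(hit 12 before 0) = (1 − (4/7)^8) / (1 − (4/7)^12) = 6379457/6444993

Let u_k denote P(reach 12 before 0 | start at k). Boundary: u_0 = 0, u_12 = 1. Recurrence: u_k = 7/11·u_{k+1} + 4/11·u_{k-1} for 1 ≤ k ≤ 11. Try u_k = A + B·r^k with r = q/p = (4/11)/(7/11) = 4/7. Substitution satisfies the recurrence; boundary conditions give:
  u_k = (1 − r^k) / (1 − r^N) = (1 − (4/7)^8) / (1 − (4/7)^12) = 6379457/6444993.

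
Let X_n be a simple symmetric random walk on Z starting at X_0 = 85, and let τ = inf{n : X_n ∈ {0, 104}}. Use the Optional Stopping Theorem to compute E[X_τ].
E[X_τ] = 85

X_n is a martingale and τ is a bounded-mean stopping time (indeed τ is finite a.s. with bounded expectation since the walk is in a bounded region). By the OST, E[X_τ] = E[X_0] = 85. Equivalently: E[X_τ] = 104 · P(hit 104 first) + 0 · P(hit 0 first) = 104 · (85/104) = 85.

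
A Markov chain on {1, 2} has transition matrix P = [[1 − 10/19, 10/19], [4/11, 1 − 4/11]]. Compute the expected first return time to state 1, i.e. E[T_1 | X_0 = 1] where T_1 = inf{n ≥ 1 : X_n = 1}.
E[T_1 | X_0 = 1] = 1/π_1 = 93/38

For an irreducible recurrent Markov chain with stationary distribution π, E[T_i | X_0 = i] = 1/π_i (Kac's formula). Here π_1 = (4/11)/(10/19 + 4/11) = (4/11)/(186/209) = 38/93, so E[T_1 | X_0 = 1] = 1/π_1 = (10/19 + 4/11)/(4/11) = (186/209)/(4/11) = 93/38.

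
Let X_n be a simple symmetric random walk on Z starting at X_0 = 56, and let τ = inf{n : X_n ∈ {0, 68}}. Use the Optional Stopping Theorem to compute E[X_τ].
E[X_τ] = 56

X_n is a martingale and τ is a bounded-mean stopping time (indeed τ is finite a.s. with bounded expectation since the walk is in a bounded region). By the OST, E[X_τ] = E[X_0] = 56. Equivalently: E[X_τ] = 68 · P(hit 68 first) + 0 · P(hit 0 first) = 68 · (56/68) = 56.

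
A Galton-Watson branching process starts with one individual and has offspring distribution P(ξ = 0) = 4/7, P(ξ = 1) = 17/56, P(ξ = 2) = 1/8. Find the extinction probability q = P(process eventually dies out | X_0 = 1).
q = 1

Mean offspring μ = 0·4/7 + 1·17/56 + 2·1/8 = 31/56 ≤ 1. For μ ≤ 1 with offspring not concentrated at 1, the Galton-Watson process goes extinct almost surely, so q = 1.
(Algebraic check: The pgf is f(s) = 4/7 + 17/56·s + 1/8·s². The extinction probability q is the smallest fixed point of f in [0, 1]. Setting s = f(s):
  1/8·s² + (17/56 − 1)·s + 4/7 = 0
  1/8·s² − (4/7 + 1/8)·s + 4/7 = 0
which factors as (s − 1)·(1/8·s − 4/7) = 0, giving roots s = 1 and s = (4/7)/(1/8) = 32/7. Since 32/7 ≥ 1, the smallest root in [0, 1] is s = 1.)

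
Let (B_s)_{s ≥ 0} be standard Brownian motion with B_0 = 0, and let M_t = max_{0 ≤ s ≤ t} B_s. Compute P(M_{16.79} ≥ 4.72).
P(M_{16.79} ≥ 4.72) = 2·P(B_{16.79} ≥ 4.72) = 2(1 − Φ(4.72/√16.79)) ≈ 0.2494

By the reflection principle for Brownian motion, P(M_t ≥ a) = 2 · P(B_t ≥ a) for a ≥ 0. Since B_t ~ N(0, t), P(B_t ≥ 4.72) = 1 − Φ(4.72/√t) = 1 − Φ(4.72/√16.79) = 1 − Φ(1.1519). So
  P(M_{16.79} ≥ 4.72) = 2(1 − Φ(1.1519)) ≈ 0.2494.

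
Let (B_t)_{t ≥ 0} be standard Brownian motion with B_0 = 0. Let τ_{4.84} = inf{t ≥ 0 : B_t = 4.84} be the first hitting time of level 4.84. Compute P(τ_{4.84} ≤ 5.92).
P(τ_{4.84} ≤ 5.92) = 2(1 − Φ(4.84/√5.92)) = 2(1 − Φ(1.9892)) ≈ 0.0467

By the reflection principle for standard BM, P(τ_b ≤ t) = 2 · P(B_t ≥ b). Since B_t ~ N(0, t), P(B_t ≥ 4.84) = 1 − Φ(4.84/√t) = 1 − Φ(4.84/√5.92) = 1 − Φ(1.9892) ≈ 0.02334. Doubling: P(τ_{4.84} ≤ 5.92) ≈ 2 · 0.02334 = 0.04668 ≈ 0.0467.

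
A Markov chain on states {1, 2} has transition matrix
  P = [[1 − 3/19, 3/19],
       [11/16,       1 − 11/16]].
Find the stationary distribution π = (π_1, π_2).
π_1 = 209/257, π_2 = 48/257

Solve πP = π with π_1 + π_2 = 1. From πP = π: π_1 · (1 − 3/19) + π_2 · 11/16 = π_1 ⇒ π_2 · 11/16 = π_1 · 3/19 ⇒ π_2/π_1 = (3/19)/(11/16) = 48/209. Together with π_1 + π_2 = 1:
  π_1 = (11/16)/(3/19 + 11/16) = (11/16)/(257/304) = 209/257,
  π_2 = (3/19)/(3/19 + 11/16) = (3/19)/(257/304) = 48/257.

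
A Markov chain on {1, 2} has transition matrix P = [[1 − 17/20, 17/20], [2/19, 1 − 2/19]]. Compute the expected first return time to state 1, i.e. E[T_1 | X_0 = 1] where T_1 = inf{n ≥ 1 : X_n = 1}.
E[T_1 | X_0 = 1] = 1/π_1 = 363/40

For an irreducible recurrent Markov chain with stationary distribution π, E[T_i | X_0 = i] = 1/π_i (Kac's formula). Here π_1 = (2/19)/(17/20 + 2/19) = (2/19)/(363/380) = 40/363, so E[T_1 | X_0 = 1] = 1/π_1 = (17/20 + 2/19)/(2/19) = (363/380)/(2/19) = 363/40.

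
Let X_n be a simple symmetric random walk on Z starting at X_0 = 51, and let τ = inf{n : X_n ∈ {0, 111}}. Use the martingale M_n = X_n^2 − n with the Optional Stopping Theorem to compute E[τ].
E[τ] = 3060

M_n = X_n^2 − n is a martingale (since E[X_{n+1}^2 | F_n] = X_n^2 + 1). By OST (τ has finite mean in a bounded region), E[M_τ] = E[M_0] = X_0^2 − 0 = 51^2 = 2601. Also E[M_τ] = E[X_τ^2] − E[τ]. The walk exits at 0 or 111, with P(hit 111 first) = 51/111, so E[X_τ^2] = 111^2 · 51/111 + 0 = 5661. Thus E[τ] = E[X_τ^2] − E[M_τ] = 5661 − 2601 = 3060 = 51(111 − 51) = 3060.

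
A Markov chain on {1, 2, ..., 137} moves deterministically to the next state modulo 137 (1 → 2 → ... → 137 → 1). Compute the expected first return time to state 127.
E[T_127 | X_0 = 127] = 137

The chain cycles deterministically, so starting at state 127 it returns in exactly 137 steps. Equivalently, the stationary distribution is uniform π_j = 1/137 for every state j, so by Kac's formula E[T_127] = 1/π_127 = 137.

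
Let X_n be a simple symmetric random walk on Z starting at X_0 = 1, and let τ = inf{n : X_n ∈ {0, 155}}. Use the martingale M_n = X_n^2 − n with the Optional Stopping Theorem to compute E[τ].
E[τ] = 154

M_n = X_n^2 − n is a martingale (since E[X_{n+1}^2 | F_n] = X_n^2 + 1). By OST (τ has finite mean in a bounded region), E[M_τ] = E[M_0] = X_0^2 − 0 = 1^2 = 1. Also E[M_τ] = E[X_τ^2] − E[τ]. The walk exits at 0 or 155, with P(hit 155 first) = 1/155, so E[X_τ^2] = 155^2 · 1/155 + 0 = 155. Thus E[τ] = E[X_τ^2] − E[M_τ] = 155 − 1 = 154 = 1(155 − 1) = 154.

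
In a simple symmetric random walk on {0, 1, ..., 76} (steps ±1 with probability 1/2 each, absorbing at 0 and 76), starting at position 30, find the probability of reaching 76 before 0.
P(hit 76 before 0) = 30/76 = 15/38

Let u_k = P(hit 76 before 0 | start at k). Then u_0 = 0, u_76 = 1, and u_k = u_{k-1}/2 + u_{k+1}/2 for 1 ≤ k ≤ 75. This harmonic recurrence is solved by u_k = k/76, giving u_30 = 30/76 = 15/38.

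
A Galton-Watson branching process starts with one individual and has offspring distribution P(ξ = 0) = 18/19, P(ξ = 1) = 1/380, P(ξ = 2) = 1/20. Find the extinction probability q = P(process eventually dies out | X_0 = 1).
q = 1

Mean offspring μ = 0·18/19 + 1·1/380 + 2·1/20 = 39/380 ≤ 1. For μ ≤ 1 with offspring not concentrated at 1, the Galton-Watson process goes extinct almost surely, so q = 1.
(Algebraic check: The pgf is f(s) = 18/19 + 1/380·s + 1/20·s². The extinction probability q is the smallest fixed point of f in [0, 1]. Setting s = f(s):
  1/20·s² + (1/380 − 1)·s + 18/19 = 0
  1/20·s² − (18/19 + 1/20)·s + 18/19 = 0
which factors as (s − 1)·(1/20·s − 18/19) = 0, giving roots s = 1 and s = (18/19)/(1/20) = 360/19. Since 360/19 ≥ 1, the smallest root in [0, 1] is s = 1.)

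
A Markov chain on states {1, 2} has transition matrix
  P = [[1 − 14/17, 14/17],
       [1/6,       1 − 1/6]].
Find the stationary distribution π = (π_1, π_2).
π_1 = 17/101, π_2 = 84/101

Solve πP = π with π_1 + π_2 = 1. From πP = π: π_1 · (1 − 14/17) + π_2 · 1/6 = π_1 ⇒ π_2 · 1/6 = π_1 · 14/17 ⇒ π_2/π_1 = (14/17)/(1/6) = 84/17. Together with π_1 + π_2 = 1:
  π_1 = (1/6)/(14/17 + 1/6) = (1/6)/(101/102) = 17/101,
  π_2 = (14/17)/(14/17 + 1/6) = (14/17)/(101/102) = 84/101.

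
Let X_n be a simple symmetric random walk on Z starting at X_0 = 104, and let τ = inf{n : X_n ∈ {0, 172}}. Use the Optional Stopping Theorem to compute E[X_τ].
E[X_τ] = 104

X_n is a martingale and τ is a bounded-mean stopping time (indeed τ is finite a.s. with bounded expectation since the walk is in a bounded region). By the OST, E[X_τ] = E[X_0] = 104. Equivalently: E[X_τ] = 172 · P(hit 172 first) + 0 · P(hit 0 first) = 172 · (104/172) = 104.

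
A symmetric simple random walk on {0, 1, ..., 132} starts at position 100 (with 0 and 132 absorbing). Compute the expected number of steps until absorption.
E[τ | X_0 = 100] = 3200

Let v_k = E[τ | X_0 = k]. Boundary: v_0 = v_132 = 0. Recurrence: v_k = 1 + (v_{k-1} + v_{k+1})/2 for 1 ≤ k ≤ 131. The particular solution to v_k − (v_{k-1} + v_{k+1})/2 = 1 is v_k = −k^2. Adding homogeneous solution A + B k and matching boundaries gives v_k = k (132 − k). Substituting k = 100: v_100 = 100 · 32 = 3200.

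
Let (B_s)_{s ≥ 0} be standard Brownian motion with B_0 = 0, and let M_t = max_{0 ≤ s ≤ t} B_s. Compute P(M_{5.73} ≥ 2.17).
P(M_{5.73} ≥ 2.17) = 2·P(B_{5.73} ≥ 2.17) = 2(1 − Φ(2.17/√5.73)) ≈ 0.3647

By the reflection principle for Brownian motion, P(M_t ≥ a) = 2 · P(B_t ≥ a) for a ≥ 0. Since B_t ~ N(0, t), P(B_t ≥ 2.17) = 1 − Φ(2.17/√t) = 1 − Φ(2.17/√5.73) = 1 − Φ(0.9065). So
  P(M_{5.73} ≥ 2.17) = 2(1 − Φ(0.9065)) ≈ 0.3647.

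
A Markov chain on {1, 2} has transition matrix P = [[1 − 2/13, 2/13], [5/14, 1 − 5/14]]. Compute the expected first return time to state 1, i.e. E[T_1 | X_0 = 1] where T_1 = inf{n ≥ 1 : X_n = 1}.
E[T_1 | X_0 = 1] = 1/π_1 = 93/65

For an irreducible recurrent Markov chain with stationary distribution π, E[T_i | X_0 = i] = 1/π_i (Kac's formula). Here π_1 = (5/14)/(2/13 + 5/14) = (5/14)/(93/182) = 65/93, so E[T_1 | X_0 = 1] = 1/π_1 = (2/13 + 5/14)/(5/14) = (93/182)/(5/14) = 93/65.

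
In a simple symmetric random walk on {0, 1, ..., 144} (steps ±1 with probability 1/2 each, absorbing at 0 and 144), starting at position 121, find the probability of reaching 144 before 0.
P(hit 144 before 0) = 121/144

Let u_k = P(hit 144 before 0 | start at k). Then u_0 = 0, u_144 = 1, and u_k = u_{k-1}/2 + u_{k+1}/2 for 1 ≤ k ≤ 143. This harmonic recurrence is solved by u_k = k/144, giving u_121 = 121/144.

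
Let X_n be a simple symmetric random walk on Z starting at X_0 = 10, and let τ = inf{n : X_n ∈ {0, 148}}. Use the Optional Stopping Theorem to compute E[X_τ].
E[X_τ] = 10

X_n is a martingale and τ is a bounded-mean stopping time (indeed τ is finite a.s. with bounded expectation since the walk is in a bounded region). By the OST, E[X_τ] = E[X_0] = 10. Equivalently: E[X_τ] = 148 · P(hit 148 first) + 0 · P(hit 0 first) = 148 · (10/148) = 10.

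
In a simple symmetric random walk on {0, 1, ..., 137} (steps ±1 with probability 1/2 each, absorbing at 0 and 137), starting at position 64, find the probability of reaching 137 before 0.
P(hit 137 before 0) = 64/137

Let u_k = P(hit 137 before 0 | start at k). Then u_0 = 0, u_137 = 1, and u_k = u_{k-1}/2 + u_{k+1}/2 for 1 ≤ k ≤ 136. This harmonic recurrence is solved by u_k = k/137, giving u_64 = 64/137.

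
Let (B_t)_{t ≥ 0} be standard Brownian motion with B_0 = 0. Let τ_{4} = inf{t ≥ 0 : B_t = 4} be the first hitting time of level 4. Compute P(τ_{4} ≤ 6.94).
P(τ_{4} ≤ 6.94) = 2(1 − Φ(4/√6.94)) = 2(1 − Φ(1.5184)) ≈ 0.1289

By the reflection principle for standard BM, P(τ_b ≤ t) = 2 · P(B_t ≥ b). Since B_t ~ N(0, t), P(B_t ≥ 4) = 1 − Φ(4/√t) = 1 − Φ(4/√6.94) = 1 − Φ(1.5184) ≈ 0.06446. Doubling: P(τ_{4} ≤ 6.94) ≈ 2 · 0.06446 = 0.12892 ≈ 0.1289.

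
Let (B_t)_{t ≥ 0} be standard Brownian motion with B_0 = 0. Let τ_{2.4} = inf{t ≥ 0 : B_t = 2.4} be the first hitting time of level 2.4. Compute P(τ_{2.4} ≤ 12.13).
P(τ_{2.4} ≤ 12.13) = 2(1 − Φ(2.4/√12.13)) = 2(1 − Φ(0.6891)) ≈ 0.4908

By the reflection principle for standard BM, P(τ_b ≤ t) = 2 · P(B_t ≥ b). Since B_t ~ N(0, t), P(B_t ≥ 2.4) = 1 − Φ(2.4/√t) = 1 − Φ(2.4/√12.13) = 1 − Φ(0.6891) ≈ 0.24538. Doubling: P(τ_{2.4} ≤ 12.13) ≈ 2 · 0.24538 = 0.49076 ≈ 0.4908.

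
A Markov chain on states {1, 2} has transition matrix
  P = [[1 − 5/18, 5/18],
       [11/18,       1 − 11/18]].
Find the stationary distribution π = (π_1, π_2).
π_1 = 11/16, π_2 = 5/16

Solve πP = π with π_1 + π_2 = 1. From πP = π: π_1 · (1 − 5/18) + π_2 · 11/18 = π_1 ⇒ π_2 · 11/18 = π_1 · 5/18 ⇒ π_2/π_1 = (5/18)/(11/18) = 5/11. Together with π_1 + π_2 = 1:
  π_1 = (11/18)/(5/18 + 11/18) = (11/18)/(8/9) = 11/16,
  π_2 = (5/18)/(5/18 + 11/18) = (5/18)/(8/9) = 5/16.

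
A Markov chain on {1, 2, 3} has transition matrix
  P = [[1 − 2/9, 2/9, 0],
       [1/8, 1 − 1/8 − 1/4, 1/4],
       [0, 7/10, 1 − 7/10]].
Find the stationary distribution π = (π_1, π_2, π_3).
π = (63/215, 112/215, 8/43)

This is a birth-death chain on three states, which satisfies detailed balance: π_1 · P_{12} = π_2 · P_{21} and π_2 · P_{23} = π_3 · P_{32}.
From π_1 · 2/9 = π_2 · 1/8: π_2/π_1 = (2/9)/(1/8) = 16/9.
From π_2 · 1/4 = π_3 · 7/10: π_3/π_2 = (1/4)/(7/10) = 5/14.
Take π_1 proportional to 1; then unnormalized π = (1, 16/9, 40/63). Normalize by dividing by the sum 215/63:
  π = (63/215, 112/215, 8/43).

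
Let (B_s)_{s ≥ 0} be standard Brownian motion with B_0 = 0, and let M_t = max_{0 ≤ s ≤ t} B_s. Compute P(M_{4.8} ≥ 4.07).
P(M_{4.8} ≥ 4.07) = 2·P(B_{4.8} ≥ 4.07) = 2(1 − Φ(4.07/√4.8)) ≈ 0.0632

By the reflection principle for Brownian motion, P(M_t ≥ a) = 2 · P(B_t ≥ a) for a ≥ 0. Since B_t ~ N(0, t), P(B_t ≥ 4.07) = 1 − Φ(4.07/√t) = 1 − Φ(4.07/√4.8) = 1 − Φ(1.8577). So
  P(M_{4.8} ≥ 4.07) = 2(1 − Φ(1.8577)) ≈ 0.0632.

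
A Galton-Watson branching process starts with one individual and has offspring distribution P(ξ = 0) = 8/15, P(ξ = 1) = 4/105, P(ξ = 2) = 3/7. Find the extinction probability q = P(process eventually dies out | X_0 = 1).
q = 1

Mean offspring μ = 0·8/15 + 1·4/105 + 2·3/7 = 94/105 ≤ 1. For μ ≤ 1 with offspring not concentrated at 1, the Galton-Watson process goes extinct almost surely, so q = 1.
(Algebraic check: The pgf is f(s) = 8/15 + 4/105·s + 3/7·s². The extinction probability q is the smallest fixed point of f in [0, 1]. Setting s = f(s):
  3/7·s² + (4/105 − 1)·s + 8/15 = 0
  3/7·s² − (8/15 + 3/7)·s + 8/15 = 0
which factors as (s − 1)·(3/7·s − 8/15) = 0, giving roots s = 1 and s = (8/15)/(3/7) = 56/45. Since 56/45 ≥ 1, the smallest root in [0, 1] is s = 1.)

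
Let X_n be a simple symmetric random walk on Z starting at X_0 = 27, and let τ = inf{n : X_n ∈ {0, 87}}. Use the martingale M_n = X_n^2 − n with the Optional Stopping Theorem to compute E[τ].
E[τ] = 1620

M_n = X_n^2 − n is a martingale (since E[X_{n+1}^2 | F_n] = X_n^2 + 1). By OST (τ has finite mean in a bounded region), E[M_τ] = E[M_0] = X_0^2 − 0 = 27^2 = 729. Also E[M_τ] = E[X_τ^2] − E[τ]. The walk exits at 0 or 87, with P(hit 87 first) = 27/87, so E[X_τ^2] = 87^2 · 27/87 + 0 = 2349. Thus E[τ] = E[X_τ^2] − E[M_τ] = 2349 − 729 = 1620 = 27(87 − 27) = 1620.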